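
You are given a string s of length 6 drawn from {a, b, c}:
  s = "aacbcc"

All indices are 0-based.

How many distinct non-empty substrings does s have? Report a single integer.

18

rank | idx | suffix
   0 |   0 | aacbcc
   1 |   1 | acbcc
   2 |   3 | bcc
   3 |   5 | c
   4 |   2 | cbcc
   5 |   4 | cc

SA = [0, 1, 3, 5, 2, 4]
rank  pair      lcp
   1  s[0:],s[1:]  1  'a'
   2  s[1:],s[3:]  0  ''
   3  s[3:],s[5:]  0  ''
   4  s[5:],s[2:]  1  'c'
   5  s[2:],s[4:]  1  'c'

n(n+1)/2 = 6·7/2 = 21
Σ LCP = 0 + 1 + 0 + 0 + 1 + 1 = 3
distinct = 21 − 3 = 18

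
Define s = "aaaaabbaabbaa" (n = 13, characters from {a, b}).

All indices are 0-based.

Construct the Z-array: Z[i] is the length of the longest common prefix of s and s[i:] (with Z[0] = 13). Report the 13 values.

[13, 4, 3, 2, 1, 0, 0, 2, 1, 0, 0, 2, 1]

Z[0]=13
i=1: i≥r, start 0; Z[1]=4 scan→box=[1,5)
i=2: min(r-i=3, Z[1]=4)=3; Z[2]=3
i=3: min(r-i=2, Z[2]=3)=2; Z[3]=2
i=4: min(r-i=1, Z[3]=2)=1; Z[4]=1
i=5: i≥r, start 0; Z[5]=0
i=6: i≥r, start 0; Z[6]=0
i=7: i≥r, start 0; Z[7]=2 scan→box=[7,9)
i=8: min(r-i=1, Z[1]=4)=1; Z[8]=1
i=9: i≥r, start 0; Z[9]=0
i=10: i≥r, start 0; Z[10]=0
i=11: i≥r, start 0; Z[11]=2 scan→box=[11,13)
i=12: min(r-i=1, Z[1]=4)=1; Z[12]=1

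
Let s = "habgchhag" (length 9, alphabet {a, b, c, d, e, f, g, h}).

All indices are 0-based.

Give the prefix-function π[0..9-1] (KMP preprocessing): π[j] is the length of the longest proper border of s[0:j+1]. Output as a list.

π[0] = 0
j=1 s[j]='a': π[1]=0 (border '')
j=2 s[j]='b': π[2]=0 (border '')
j=3 s[j]='g': π[3]=0 (border '')
j=4 s[j]='c': π[4]=0 (border '')
j=5 s[j]='h': π[5]=1 (border 'h')
j=6 s[j]='h': k: 1→0; π[6]=1 (border 'h')
j=7 s[j]='a': π[7]=2 (border 'ha')
j=8 s[j]='g': k: 2→0; π[8]=0 (border '')

[0, 0, 0, 0, 0, 1, 1, 2, 0]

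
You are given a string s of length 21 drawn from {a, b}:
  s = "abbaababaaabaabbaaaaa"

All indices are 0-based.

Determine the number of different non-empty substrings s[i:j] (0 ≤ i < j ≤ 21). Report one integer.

176

rank→(start, suffix):
  0 → (20, 'a')
  1 → (19, 'aa')
  2 → (18, 'aaa')
  3 → (17, 'aaaa')
  4 → (16, 'aaaaa')
  5 → (8, 'aaabaabbaaaaa')
  6 → (9, 'aabaabbaaaaa')
  7 → (3, 'aababaaabaabbaaaaa')
  8 → (12, 'aabbaaaaa')
  9 → (6, 'abaaabaabbaaaaa')
  10 → (10, 'abaabbaaaaa')
  11 → (4, 'ababaaabaabbaaaaa')
  12 → (13, 'abbaaaaa')
  13 → (0, 'abbaababaaabaabbaaaaa')
  14 → (15, 'baaaaa')
  15 → (7, 'baaabaabbaaaaa')
  16 → (2, 'baababaaabaabbaaaaa')
  17 → (11, 'baabbaaaaa')
  18 → (5, 'babaaabaabbaaaaa')
  19 → (14, 'bbaaaaa')
  20 → (1, 'bbaababaaabaabbaaaaa')

SA = [20, 19, 18, 17, 16, 8, 9, 3, 12, 6, 10, 4, 13, 0, 15, 7, 2, 11, 5, 14, 1]
rank  pair      lcp
   1  s[20:],s[19:]  1  'a'
   2  s[19:],s[18:]  2  'aa'
   3  s[18:],s[17:]  3  'aaa'
   4  s[17:],s[16:]  4  'aaaa'
   5  s[16:],s[8:]  3  'aaa'
   6  s[8:],s[9:]  2  'aa'
   7  s[9:],s[3:]  4  'aaba'
   8  s[3:],s[12:]  3  'aab'
   9  s[12:],s[6:]  1  'a'
  10  s[6:],s[10:]  4  'abaa'
  11  s[10:],s[4:]  3  'aba'
  12  s[4:],s[13:]  2  'ab'
  13  s[13:],s[0:]  5  'abbaa'
  14  s[0:],s[15:]  0  ''
  15  s[15:],s[7:]  4  'baaa'
  16  s[7:],s[2:]  3  'baa'
  17  s[2:],s[11:]  4  'baab'
  18  s[11:],s[5:]  2  'ba'
  19  s[5:],s[14:]  1  'b'
  20  s[14:],s[1:]  4  'bbaa'

n(n+1)/2 = 21·22/2 = 231
Σ LCP = 0 + 1 + 2 + 3 + 4 + 3 + 2 + 4 + 3 + 1 + 4 + 3 + 2 + 5 + 0 + 4 + 3 + 4 + 2 + 1 + 4 = 55
distinct = 231 − 55 = 176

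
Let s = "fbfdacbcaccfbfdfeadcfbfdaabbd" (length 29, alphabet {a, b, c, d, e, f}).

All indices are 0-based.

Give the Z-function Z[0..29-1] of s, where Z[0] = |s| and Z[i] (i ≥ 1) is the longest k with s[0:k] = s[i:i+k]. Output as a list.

Z[0]=29
i=1: fresh scan; Z[1]=0
i=2: fresh scan; Z[2]=1 extend→box=[2,3)
i=3: fresh scan; Z[3]=0
i=4: fresh scan; Z[4]=0
i=5: fresh scan; Z[5]=0
i=6: fresh scan; Z[6]=0
i=7: fresh scan; Z[7]=0
i=8: fresh scan; Z[8]=0
i=9: fresh scan; Z[9]=0
i=10: fresh scan; Z[10]=0
i=11: fresh scan; Z[11]=4 extend→box=[11,15)
i=12: min(r-i=3, Z[1]=0)=0; Z[12]=0
i=13: min(r-i=2, Z[2]=1)=1; Z[13]=1
i=14: min(r-i=1, Z[3]=0)=0; Z[14]=0
i=15: fresh scan; Z[15]=1 extend→box=[15,16)
i=16: fresh scan; Z[16]=0
i=17: fresh scan; Z[17]=0
i=18: fresh scan; Z[18]=0
i=19: fresh scan; Z[19]=0
i=20: fresh scan; Z[20]=5 extend→box=[20,25)
i=21: min(r-i=4, Z[1]=0)=0; Z[21]=0
i=22: min(r-i=3, Z[2]=1)=1; Z[22]=1
i=23: min(r-i=2, Z[3]=0)=0; Z[23]=0
i=24: min(r-i=1, Z[4]=0)=0; Z[24]=0
i=25: fresh scan; Z[25]=0
i=26: fresh scan; Z[26]=0
i=27: fresh scan; Z[27]=0
i=28: fresh scan; Z[28]=0

[29, 0, 1, 0, 0, 0, 0, 0, 0, 0, 0, 4, 0, 1, 0, 1, 0, 0, 0, 0, 5, 0, 1, 0, 0, 0, 0, 0, 0]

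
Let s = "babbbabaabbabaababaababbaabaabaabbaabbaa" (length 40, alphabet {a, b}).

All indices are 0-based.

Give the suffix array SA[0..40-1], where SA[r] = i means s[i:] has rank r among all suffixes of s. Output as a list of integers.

rank→(start, suffix):
  0 → (39, 'a')
  1 → (38, 'aa')
  2 → (24, 'aabaabaabbaabbaa')
  3 → (27, 'aabaabbaabbaa')
  4 → (13, 'aababaababbaabaabaabbaabbaa')
  5 → (18, 'aababbaabaabaabbaabbaa')
  6 → (34, 'aabbaa')
  7 → (30, 'aabbaabbaa')
  8 → (7, 'aabbabaababaababbaabaabaabbaabbaa')
  9 → (25, 'abaabaabbaabbaa')
  10 → (11, 'abaababaababbaabaabaabbaabbaa')
  11 → (16, 'abaababbaabaabaabbaabbaa')
  12 → (28, 'abaabbaabbaa')
  13 → (5, 'abaabbabaababaababbaabaabaabbaabbaa')
  14 → (14, 'ababaababbaabaabaabbaabbaa')
  15 → (19, 'ababbaabaabaabbaabbaa')
  16 → (35, 'abbaa')
  17 → (21, 'abbaabaabaabbaabbaa')
  18 → (31, 'abbaabbaa')
  19 → (8, 'abbabaababaababbaabaabaabbaabbaa')
  20 → (1, 'abbbabaabbabaababaababbaabaabaabbaabbaa')
  21 → (37, 'baa')
  22 → (23, 'baabaabaabbaabbaa')
  23 → (26, 'baabaabbaabbaa')
  24 → (12, 'baababaababbaabaabaabbaabbaa')
  25 → (17, 'baababbaabaabaabbaabbaa')
  26 → (33, 'baabbaa')
  27 → (29, 'baabbaabbaa')
  28 → (6, 'baabbabaababaababbaabaabaabbaabbaa')
  29 → (10, 'babaababaababbaabaabaabbaabbaa')
  30 → (15, 'babaababbaabaabaabbaabbaa')
  31 → (4, 'babaabbabaababaababbaabaabaabbaabbaa')
  32 → (20, 'babbaabaabaabbaabbaa')
  33 → (0, 'babbbabaabbabaababaababbaabaabaabbaabbaa')
  34 → (36, 'bbaa')
  35 → (22, 'bbaabaabaabbaabbaa')
  36 → (32, 'bbaabbaa')
  37 → (9, 'bbabaababaababbaabaabaabbaabbaa')
  38 → (3, 'bbabaabbabaababaababbaabaabaabbaabbaa')
  39 → (2, 'bbbabaabbabaababaababbaabaabaabbaabbaa')

[39, 38, 24, 27, 13, 18, 34, 30, 7, 25, 11, 16, 28, 5, 14, 19, 35, 21, 31, 8, 1, 37, 23, 26, 12, 17, 33, 29, 6, 10, 15, 4, 20, 0, 36, 22, 32, 9, 3, 2]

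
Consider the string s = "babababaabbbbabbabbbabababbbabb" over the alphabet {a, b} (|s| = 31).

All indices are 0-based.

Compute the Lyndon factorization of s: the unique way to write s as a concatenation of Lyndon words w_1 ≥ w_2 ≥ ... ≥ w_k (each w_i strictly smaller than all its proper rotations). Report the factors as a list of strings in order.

["b", "ab", "ab", "ab", "aabbbbabbabbbabababbbabb"]

emit factor 1: 'b' (i=0, period=1)
emit factor 2: 'ab' (i=1, period=2)
emit factor 3: 'ab' (i=3, period=2)
emit factor 4: 'ab' (i=5, period=2)
emit factor 5: 'aabbbbabbabbbabababbbabb' (i=7, period=24)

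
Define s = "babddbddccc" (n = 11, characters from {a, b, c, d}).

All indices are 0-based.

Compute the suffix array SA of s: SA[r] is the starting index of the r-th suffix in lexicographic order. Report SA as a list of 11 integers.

[1, 0, 2, 5, 10, 9, 8, 4, 7, 3, 6]

rank→(start, suffix):
  0 → (1, 'abddbddccc')
  1 → (0, 'babddbddccc')
  2 → (2, 'bddbddccc')
  3 → (5, 'bddccc')
  4 → (10, 'c')
  5 → (9, 'cc')
  6 → (8, 'ccc')
  7 → (4, 'dbddccc')
  8 → (7, 'dccc')
  9 → (3, 'ddbddccc')
  10 → (6, 'ddccc')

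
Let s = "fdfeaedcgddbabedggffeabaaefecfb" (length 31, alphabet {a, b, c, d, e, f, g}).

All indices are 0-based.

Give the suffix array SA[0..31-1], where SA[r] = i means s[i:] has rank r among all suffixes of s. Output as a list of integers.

[23, 21, 12, 4, 24, 30, 22, 11, 13, 28, 7, 10, 6, 9, 1, 15, 20, 3, 27, 5, 14, 25, 29, 0, 19, 2, 26, 18, 8, 17, 16]

rank | idx | suffix
   0 |  23 | aaefecfb
   1 |  21 | abaaefecfb
   2 |  12 | abedggffeabaaefecfb
   3 |   4 | aedcgddbabedggffeabaaefecfb
   4 |  24 | aefecfb
   5 |  30 | b
   6 |  22 | baaefecfb
   7 |  11 | babedggffeabaaefecfb
   8 |  13 | bedggffeabaaefecfb
   9 |  28 | cfb
  10 |   7 | cgddbabedggffeabaaefecfb
  11 |  10 | dbabedggffeabaaefecfb
  12 |   6 | dcgddbabedggffeabaaefecfb
  13 |   9 | ddbabedggffeabaaefecfb
  14 |   1 | dfeaedcgddbabedggffeabaaefecfb
  15 |  15 | dggffeabaaefecfb
  16 |  20 | eabaaefecfb
  17 |   3 | eaedcgddbabedggffeabaaefecfb
  18 |  27 | ecfb
  19 |   5 | edcgddbabedggffeabaaefecfb
  20 |  14 | edggffeabaaefecfb
  21 |  25 | efecfb
  22 |  29 | fb
  23 |   0 | fdfeaedcgddbabedggffeabaaefecfb
  24 |  19 | feabaaefecfb
  25 |   2 | feaedcgddbabedggffeabaaefecfb
  26 |  26 | fecfb
  27 |  18 | ffeabaaefecfb
  28 |   8 | gddbabedggffeabaaefecfb
  29 |  17 | gffeabaaefecfb
  30 |  16 | ggffeabaaefecfb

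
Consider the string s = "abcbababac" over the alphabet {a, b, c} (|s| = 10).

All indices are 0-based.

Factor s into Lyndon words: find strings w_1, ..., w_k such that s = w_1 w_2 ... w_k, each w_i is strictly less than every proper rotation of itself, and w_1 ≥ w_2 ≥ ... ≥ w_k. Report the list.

emit factor 1: 'abcb' (i=0, period=4)
emit factor 2: 'ababac' (i=4, period=6)

["abcb", "ababac"]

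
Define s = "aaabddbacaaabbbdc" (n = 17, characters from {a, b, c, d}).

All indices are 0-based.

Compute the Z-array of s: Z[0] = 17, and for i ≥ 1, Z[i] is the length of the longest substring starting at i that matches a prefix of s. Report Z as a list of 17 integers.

Z[0]=17
i=1: i≥r, start 0; Z[1]=2 grow→box=[1,3)
i=2: min(r-i=1, Z[1]=2)=1; Z[2]=1
i=3: i≥r, start 0; Z[3]=0
i=4: i≥r, start 0; Z[4]=0
i=5: i≥r, start 0; Z[5]=0
i=6: i≥r, start 0; Z[6]=0
i=7: i≥r, start 0; Z[7]=1 grow→box=[7,8)
i=8: i≥r, start 0; Z[8]=0
i=9: i≥r, start 0; Z[9]=4 grow→box=[9,13)
i=10: min(r-i=3, Z[1]=2)=2; Z[10]=2
i=11: min(r-i=2, Z[2]=1)=1; Z[11]=1
i=12: min(r-i=1, Z[3]=0)=0; Z[12]=0
i=13: i≥r, start 0; Z[13]=0
i=14: i≥r, start 0; Z[14]=0
i=15: i≥r, start 0; Z[15]=0
i=16: i≥r, start 0; Z[16]=0

[17, 2, 1, 0, 0, 0, 0, 1, 0, 4, 2, 1, 0, 0, 0, 0, 0]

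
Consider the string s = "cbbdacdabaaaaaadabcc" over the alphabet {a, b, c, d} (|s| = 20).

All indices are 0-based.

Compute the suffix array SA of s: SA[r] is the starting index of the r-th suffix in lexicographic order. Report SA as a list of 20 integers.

[9, 10, 11, 12, 13, 7, 16, 4, 14, 8, 1, 17, 2, 19, 0, 18, 5, 6, 15, 3]

sorted suffixes:
  #0 SA[0]=9  'aaaaaadabcc'
  #1 SA[1]=10  'aaaaadabcc'
  #2 SA[2]=11  'aaaadabcc'
  #3 SA[3]=12  'aaadabcc'
  #4 SA[4]=13  'aadabcc'
  #5 SA[5]=7  'abaaaaaadabcc'
  #6 SA[6]=16  'abcc'
  #7 SA[7]=4  'acdabaaaaaadabcc'
  #8 SA[8]=14  'adabcc'
  #9 SA[9]=8  'baaaaaadabcc'
  #10 SA[10]=1  'bbdacdabaaaaaadabcc'
  #11 SA[11]=17  'bcc'
  #12 SA[12]=2  'bdacdabaaaaaadabcc'
  #13 SA[13]=19  'c'
  #14 SA[14]=0  'cbbdacdabaaaaaadabcc'
  #15 SA[15]=18  'cc'
  #16 SA[16]=5  'cdabaaaaaadabcc'
  #17 SA[17]=6  'dabaaaaaadabcc'
  #18 SA[18]=15  'dabcc'
  #19 SA[19]=3  'dacdabaaaaaadabcc'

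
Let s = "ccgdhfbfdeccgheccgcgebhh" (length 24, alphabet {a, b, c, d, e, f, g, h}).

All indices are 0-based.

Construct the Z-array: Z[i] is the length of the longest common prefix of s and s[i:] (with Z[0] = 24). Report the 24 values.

[24, 1, 0, 0, 0, 0, 0, 0, 0, 0, 3, 1, 0, 0, 0, 3, 1, 0, 1, 0, 0, 0, 0, 0]

Z[0]=24
i=1: fresh scan; Z[1]=1 grow→box=[1,2)
i=2: fresh scan; Z[2]=0
i=3: fresh scan; Z[3]=0
i=4: fresh scan; Z[4]=0
i=5: fresh scan; Z[5]=0
i=6: fresh scan; Z[6]=0
i=7: fresh scan; Z[7]=0
i=8: fresh scan; Z[8]=0
i=9: fresh scan; Z[9]=0
i=10: fresh scan; Z[10]=3 grow→box=[10,13)
i=11: min(r-i=2, Z[1]=1)=1; Z[11]=1
i=12: min(r-i=1, Z[2]=0)=0; Z[12]=0
i=13: fresh scan; Z[13]=0
i=14: fresh scan; Z[14]=0
i=15: fresh scan; Z[15]=3 grow→box=[15,18)
i=16: min(r-i=2, Z[1]=1)=1; Z[16]=1
i=17: min(r-i=1, Z[2]=0)=0; Z[17]=0
i=18: fresh scan; Z[18]=1 grow→box=[18,19)
i=19: fresh scan; Z[19]=0
i=20: fresh scan; Z[20]=0
i=21: fresh scan; Z[21]=0
i=22: fresh scan; Z[22]=0
i=23: fresh scan; Z[23]=0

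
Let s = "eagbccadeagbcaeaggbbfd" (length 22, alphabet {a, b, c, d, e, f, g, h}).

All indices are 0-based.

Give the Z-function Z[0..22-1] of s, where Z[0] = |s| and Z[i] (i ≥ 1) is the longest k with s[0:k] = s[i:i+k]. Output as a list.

[22, 0, 0, 0, 0, 0, 0, 0, 5, 0, 0, 0, 0, 0, 3, 0, 0, 0, 0, 0, 0, 0]

Z[0]=22
i=1: i≥r, start 0; Z[1]=0
i=2: i≥r, start 0; Z[2]=0
i=3: i≥r, start 0; Z[3]=0
i=4: i≥r, start 0; Z[4]=0
i=5: i≥r, start 0; Z[5]=0
i=6: i≥r, start 0; Z[6]=0
i=7: i≥r, start 0; Z[7]=0
i=8: i≥r, start 0; Z[8]=5 scan→box=[8,13)
i=9: min(r-i=4, Z[1]=0)=0; Z[9]=0
i=10: min(r-i=3, Z[2]=0)=0; Z[10]=0
i=11: min(r-i=2, Z[3]=0)=0; Z[11]=0
i=12: min(r-i=1, Z[4]=0)=0; Z[12]=0
i=13: i≥r, start 0; Z[13]=0
i=14: i≥r, start 0; Z[14]=3 scan→box=[14,17)
i=15: min(r-i=2, Z[1]=0)=0; Z[15]=0
i=16: min(r-i=1, Z[2]=0)=0; Z[16]=0
i=17: i≥r, start 0; Z[17]=0
i=18: i≥r, start 0; Z[18]=0
i=19: i≥r, start 0; Z[19]=0
i=20: i≥r, start 0; Z[20]=0
i=21: i≥r, start 0; Z[21]=0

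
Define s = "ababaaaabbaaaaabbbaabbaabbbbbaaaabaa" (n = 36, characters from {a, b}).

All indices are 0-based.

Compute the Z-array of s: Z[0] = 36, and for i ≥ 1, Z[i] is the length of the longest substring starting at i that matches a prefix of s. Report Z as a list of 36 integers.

[36, 0, 3, 0, 1, 1, 1, 2, 0, 0, 1, 1, 1, 1, 2, 0, 0, 0, 1, 2, 0, 0, 1, 2, 0, 0, 0, 0, 0, 1, 1, 1, 3, 0, 1, 1]

Z[0]=36
i=1: outside box; Z[1]=0
i=2: outside box; Z[2]=3 grow→box=[2,5)
i=3: min(r-i=2, Z[1]=0)=0; Z[3]=0
i=4: min(r-i=1, Z[2]=3)=1; Z[4]=1
i=5: outside box; Z[5]=1 grow→box=[5,6)
i=6: outside box; Z[6]=1 grow→box=[6,7)
i=7: outside box; Z[7]=2 grow→box=[7,9)
i=8: min(r-i=1, Z[1]=0)=0; Z[8]=0
i=9: outside box; Z[9]=0
i=10: outside box; Z[10]=1 grow→box=[10,11)
i=11: outside box; Z[11]=1 grow→box=[11,12)
i=12: outside box; Z[12]=1 grow→box=[12,13)
i=13: outside box; Z[13]=1 grow→box=[13,14)
i=14: outside box; Z[14]=2 grow→box=[14,16)
i=15: min(r-i=1, Z[1]=0)=0; Z[15]=0
i=16: outside box; Z[16]=0
i=17: outside box; Z[17]=0
i=18: outside box; Z[18]=1 grow→box=[18,19)
i=19: outside box; Z[19]=2 grow→box=[19,21)
i=20: min(r-i=1, Z[1]=0)=0; Z[20]=0
i=21: outside box; Z[21]=0
i=22: outside box; Z[22]=1 grow→box=[22,23)
i=23: outside box; Z[23]=2 grow→box=[23,25)
i=24: min(r-i=1, Z[1]=0)=0; Z[24]=0
i=25: outside box; Z[25]=0
i=26: outside box; Z[26]=0
i=27: outside box; Z[27]=0
i=28: outside box; Z[28]=0
i=29: outside box; Z[29]=1 grow→box=[29,30)
i=30: outside box; Z[30]=1 grow→box=[30,31)
i=31: outside box; Z[31]=1 grow→box=[31,32)
i=32: outside box; Z[32]=3 grow→box=[32,35)
i=33: min(r-i=2, Z[1]=0)=0; Z[33]=0
i=34: min(r-i=1, Z[2]=3)=1; Z[34]=1
i=35: outside box; Z[35]=1 grow→box=[35,36)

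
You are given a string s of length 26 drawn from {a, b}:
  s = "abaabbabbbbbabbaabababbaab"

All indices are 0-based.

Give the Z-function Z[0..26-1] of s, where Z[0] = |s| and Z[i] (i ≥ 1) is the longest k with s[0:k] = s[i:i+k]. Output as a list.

[26, 0, 1, 2, 0, 0, 2, 0, 0, 0, 0, 0, 2, 0, 0, 1, 3, 0, 3, 0, 2, 0, 0, 1, 2, 0]

Z[0]=26
i=1: fresh scan; Z[1]=0
i=2: fresh scan; Z[2]=1 scan→box=[2,3)
i=3: fresh scan; Z[3]=2 scan→box=[3,5)
i=4: min(r-i=1, Z[1]=0)=0; Z[4]=0
i=5: fresh scan; Z[5]=0
i=6: fresh scan; Z[6]=2 scan→box=[6,8)
i=7: min(r-i=1, Z[1]=0)=0; Z[7]=0
i=8: fresh scan; Z[8]=0
i=9: fresh scan; Z[9]=0
i=10: fresh scan; Z[10]=0
i=11: fresh scan; Z[11]=0
i=12: fresh scan; Z[12]=2 scan→box=[12,14)
i=13: min(r-i=1, Z[1]=0)=0; Z[13]=0
i=14: fresh scan; Z[14]=0
i=15: fresh scan; Z[15]=1 scan→box=[15,16)
i=16: fresh scan; Z[16]=3 scan→box=[16,19)
i=17: min(r-i=2, Z[1]=0)=0; Z[17]=0
i=18: min(r-i=1, Z[2]=1)=1; Z[18]=3 scan→box=[18,21)
i=19: min(r-i=2, Z[1]=0)=0; Z[19]=0
i=20: min(r-i=1, Z[2]=1)=1; Z[20]=2 scan→box=[20,22)
i=21: min(r-i=1, Z[1]=0)=0; Z[21]=0
i=22: fresh scan; Z[22]=0
i=23: fresh scan; Z[23]=1 scan→box=[23,24)
i=24: fresh scan; Z[24]=2 scan→box=[24,26)
i=25: min(r-i=1, Z[1]=0)=0; Z[25]=0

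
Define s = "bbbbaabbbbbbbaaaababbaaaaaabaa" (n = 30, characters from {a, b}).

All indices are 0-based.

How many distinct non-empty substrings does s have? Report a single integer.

366

rank→(start, suffix):
  0 → (29, 'a')
  1 → (28, 'aa')
  2 → (21, 'aaaaaabaa')
  3 → (22, 'aaaaabaa')
  4 → (23, 'aaaabaa')
  5 → (13, 'aaaababbaaaaaabaa')
  6 → (24, 'aaabaa')
  7 → (14, 'aaababbaaaaaabaa')
  8 → (25, 'aabaa')
  9 → (15, 'aababbaaaaaabaa')
  10 → (4, 'aabbbbbbbaaaababbaaaaaabaa')
  11 → (26, 'abaa')
  12 → (16, 'ababbaaaaaabaa')
  13 → (18, 'abbaaaaaabaa')
  14 → (5, 'abbbbbbbaaaababbaaaaaabaa')
  15 → (27, 'baa')
  16 → (20, 'baaaaaabaa')
  17 → (12, 'baaaababbaaaaaabaa')
  18 → (3, 'baabbbbbbbaaaababbaaaaaabaa')
  19 → (17, 'babbaaaaaabaa')
  20 → (19, 'bbaaaaaabaa')
  21 → (11, 'bbaaaababbaaaaaabaa')
  22 → (2, 'bbaabbbbbbbaaaababbaaaaaabaa')
  23 → (10, 'bbbaaaababbaaaaaabaa')
  24 → (1, 'bbbaabbbbbbbaaaababbaaaaaabaa')
  25 → (9, 'bbbbaaaababbaaaaaabaa')
  26 → (0, 'bbbbaabbbbbbbaaaababbaaaaaabaa')
  27 → (8, 'bbbbbaaaababbaaaaaabaa')
  28 → (7, 'bbbbbbaaaababbaaaaaabaa')
  29 → (6, 'bbbbbbbaaaababbaaaaaabaa')

SA = [29, 28, 21, 22, 23, 13, 24, 14, 25, 15, 4, 26, 16, 18, 5, 27, 20, 12, 3, 17, 19, 11, 2, 10, 1, 9, 0, 8, 7, 6]
i: (SA[i-1],SA[i]) lcp shared
  1: (29,28) 1 'a'
  2: (28,21) 2 'aa'
  3: (21,22) 5 'aaaaa'
  4: (22,23) 4 'aaaa'
  5: (23,13) 6 'aaaaba'
  6: (13,24) 3 'aaa'
  7: (24,14) 5 'aaaba'
  8: (14,25) 2 'aa'
  9: (25,15) 4 'aaba'
  10: (15,4) 3 'aab'
  11: (4,26) 1 'a'
  12: (26,16) 3 'aba'
  13: (16,18) 2 'ab'
  14: (18,5) 3 'abb'
  15: (5,27) 0 ''
  16: (27,20) 3 'baa'
  17: (20,12) 5 'baaaa'
  18: (12,3) 3 'baa'
  19: (3,17) 2 'ba'
  20: (17,19) 1 'b'
  21: (19,11) 6 'bbaaaa'
  22: (11,2) 4 'bbaa'
  23: (2,10) 2 'bb'
  24: (10,1) 5 'bbbaa'
  25: (1,9) 3 'bbb'
  26: (9,0) 6 'bbbbaa'
  27: (0,8) 4 'bbbb'
  28: (8,7) 5 'bbbbb'
  29: (7,6) 6 'bbbbbb'

n(n+1)/2 = 30·31/2 = 465
Σ LCP = 0 + 1 + 2 + 5 + 4 + 6 + 3 + 5 + 2 + 4 + 3 + 1 + 3 + 2 + 3 + 0 + 3 + 5 + 3 + 2 + 1 + 6 + 4 + 2 + 5 + 3 + 6 + 4 + 5 + 6 = 99
distinct = 465 − 99 = 366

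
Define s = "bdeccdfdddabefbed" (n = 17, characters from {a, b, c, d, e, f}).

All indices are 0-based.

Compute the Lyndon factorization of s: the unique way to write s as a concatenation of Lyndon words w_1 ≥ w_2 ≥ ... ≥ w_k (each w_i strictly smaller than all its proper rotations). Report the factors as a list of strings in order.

["bdeccdfddd", "abefbed"]

emit factor 1: 'bdeccdfddd' (i=0, period=10)
emit factor 2: 'abefbed' (i=10, period=7)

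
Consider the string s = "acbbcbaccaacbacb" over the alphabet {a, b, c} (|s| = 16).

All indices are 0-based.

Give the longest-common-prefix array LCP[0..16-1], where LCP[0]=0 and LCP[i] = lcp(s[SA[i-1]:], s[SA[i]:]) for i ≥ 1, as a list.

[0, 1, 3, 3, 2, 0, 1, 3, 1, 1, 0, 1, 2, 4, 2, 1]

rank | idx | suffix
   0 |   9 | aacbacb
   1 |  13 | acb
   2 |  10 | acbacb
   3 |   0 | acbbcbaccaacbacb
   4 |   6 | accaacbacb
   5 |  15 | b
   6 |  12 | bacb
   7 |   5 | baccaacbacb
   8 |   2 | bbcbaccaacbacb
   9 |   3 | bcbaccaacbacb
  10 |   8 | caacbacb
  11 |  14 | cb
  12 |  11 | cbacb
  13 |   4 | cbaccaacbacb
  14 |   1 | cbbcbaccaacbacb
  15 |   7 | ccaacbacb

SA = [9, 13, 10, 0, 6, 15, 12, 5, 2, 3, 8, 14, 11, 4, 1, 7]
rank  pair      lcp
   1  s[9:],s[13:]  1  'a'
   2  s[13:],s[10:]  3  'acb'
   3  s[10:],s[0:]  3  'acb'
   4  s[0:],s[6:]  2  'ac'
   5  s[6:],s[15:]  0  ''
   6  s[15:],s[12:]  1  'b'
   7  s[12:],s[5:]  3  'bac'
   8  s[5:],s[2:]  1  'b'
   9  s[2:],s[3:]  1  'b'
  10  s[3:],s[8:]  0  ''
  11  s[8:],s[14:]  1  'c'
  12  s[14:],s[11:]  2  'cb'
  13  s[11:],s[4:]  4  'cbac'
  14  s[4:],s[1:]  2  'cb'
  15  s[1:],s[7:]  1  'c'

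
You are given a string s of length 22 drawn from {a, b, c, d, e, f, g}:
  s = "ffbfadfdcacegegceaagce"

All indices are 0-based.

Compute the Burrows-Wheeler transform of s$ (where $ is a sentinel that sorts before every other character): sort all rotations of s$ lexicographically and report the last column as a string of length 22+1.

eecfafdggafaccgcbfd$aee

rank  rotation                 last
    0  $ffbfadfdcacegegceaagce  e
    1  aagce$ffbfadfdcacegegce  e
    2  acegegceaagce$ffbfadfdc  c
    3  adfdcacegegceaagce$ffbf  f
    4  agce$ffbfadfdcacegegcea  a
    5  bfadfdcacegegceaagce$ff  f
    6  cacegegceaagce$ffbfadfd  d
    7  ce$ffbfadfdcacegegceaag  g
    8  ceaagce$ffbfadfdcacegeg  g
    9  cegegceaagce$ffbfadfdca  a
   10  dcacegegceaagce$ffbfadf  f
   11  dfdcacegegceaagce$ffbfa  a
   12  e$ffbfadfdcacegegceaagc  c
   13  eaagce$ffbfadfdcacegegc  c
   14  egceaagce$ffbfadfdcaceg  g
   15  egegceaagce$ffbfadfdcac  c
   16  fadfdcacegegceaagce$ffb  b
   17  fbfadfdcacegegceaagce$f  f
   18  fdcacegegceaagce$ffbfad  d
   19  ffbfadfdcacegegceaagce$  $
   20  gce$ffbfadfdcacegegceaa  a
   21  gceaagce$ffbfadfdcacege  e
   22  gegceaagce$ffbfadfdcace  e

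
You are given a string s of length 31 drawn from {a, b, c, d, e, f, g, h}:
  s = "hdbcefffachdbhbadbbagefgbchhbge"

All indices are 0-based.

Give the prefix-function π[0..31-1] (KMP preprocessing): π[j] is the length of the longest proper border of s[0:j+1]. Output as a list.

π[0] = 0
j=1 s[j]='d': π[1]=0 (border '')
j=2 s[j]='b': π[2]=0 (border '')
j=3 s[j]='c': π[3]=0 (border '')
j=4 s[j]='e': π[4]=0 (border '')
j=5 s[j]='f': π[5]=0 (border '')
j=6 s[j]='f': π[6]=0 (border '')
j=7 s[j]='f': π[7]=0 (border '')
j=8 s[j]='a': π[8]=0 (border '')
j=9 s[j]='c': π[9]=0 (border '')
j=10 s[j]='h': π[10]=1 (border 'h')
j=11 s[j]='d': π[11]=2 (border 'hd')
j=12 s[j]='b': π[12]=3 (border 'hdb')
j=13 s[j]='h': k: 3→0; π[13]=1 (border 'h')
j=14 s[j]='b': k: 1→0; π[14]=0 (border '')
j=15 s[j]='a': π[15]=0 (border '')
j=16 s[j]='d': π[16]=0 (border '')
j=17 s[j]='b': π[17]=0 (border '')
j=18 s[j]='b': π[18]=0 (border '')
j=19 s[j]='a': π[19]=0 (border '')
j=20 s[j]='g': π[20]=0 (border '')
j=21 s[j]='e': π[21]=0 (border '')
j=22 s[j]='f': π[22]=0 (border '')
j=23 s[j]='g': π[23]=0 (border '')
j=24 s[j]='b': π[24]=0 (border '')
j=25 s[j]='c': π[25]=0 (border '')
j=26 s[j]='h': π[26]=1 (border 'h')
j=27 s[j]='h': k: 1→0; π[27]=1 (border 'h')
j=28 s[j]='b': k: 1→0; π[28]=0 (border '')
j=29 s[j]='g': π[29]=0 (border '')
j=30 s[j]='e': π[30]=0 (border '')

[0, 0, 0, 0, 0, 0, 0, 0, 0, 0, 1, 2, 3, 1, 0, 0, 0, 0, 0, 0, 0, 0, 0, 0, 0, 0, 1, 1, 0, 0, 0]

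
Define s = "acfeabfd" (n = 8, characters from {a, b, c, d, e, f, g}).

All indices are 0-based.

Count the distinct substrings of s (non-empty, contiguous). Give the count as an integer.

sorted suffixes:
  #0 SA[0]=4  'abfd'
  #1 SA[1]=0  'acfeabfd'
  #2 SA[2]=5  'bfd'
  #3 SA[3]=1  'cfeabfd'
  #4 SA[4]=7  'd'
  #5 SA[5]=3  'eabfd'
  #6 SA[6]=6  'fd'
  #7 SA[7]=2  'feabfd'

SA = [4, 0, 5, 1, 7, 3, 6, 2]
rank  pair      lcp
   1  s[4:],s[0:]  1  'a'
   2  s[0:],s[5:]  0  ''
   3  s[5:],s[1:]  0  ''
   4  s[1:],s[7:]  0  ''
   5  s[7:],s[3:]  0  ''
   6  s[3:],s[6:]  0  ''
   7  s[6:],s[2:]  1  'f'

n(n+1)/2 = 8·9/2 = 36
Σ LCP = 0 + 1 + 0 + 0 + 0 + 0 + 0 + 1 = 2
distinct = 36 − 2 = 34

34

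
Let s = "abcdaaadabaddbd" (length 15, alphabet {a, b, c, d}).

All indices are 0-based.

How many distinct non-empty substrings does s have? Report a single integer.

105

rank | idx | suffix
   0 |   4 | aaadabaddbd
   1 |   5 | aadabaddbd
   2 |   8 | abaddbd
   3 |   0 | abcdaaadabaddbd
   4 |   6 | adabaddbd
   5 |  10 | addbd
   6 |   9 | baddbd
   7 |   1 | bcdaaadabaddbd
   8 |  13 | bd
   9 |   2 | cdaaadabaddbd
  10 |  14 | d
  11 |   3 | daaadabaddbd
  12 |   7 | dabaddbd
  13 |  12 | dbd
  14 |  11 | ddbd

SA = [4, 5, 8, 0, 6, 10, 9, 1, 13, 2, 14, 3, 7, 12, 11]
[i] adj suffixes → lcp
  [1] 4/5 → 2 ('aa')
  [2] 5/8 → 1 ('a')
  [3] 8/0 → 2 ('ab')
  [4] 0/6 → 1 ('a')
  [5] 6/10 → 2 ('ad')
  [6] 10/9 → 0 ('')
  [7] 9/1 → 1 ('b')
  [8] 1/13 → 1 ('b')
  [9] 13/2 → 0 ('')
  [10] 2/14 → 0 ('')
  [11] 14/3 → 1 ('d')
  [12] 3/7 → 2 ('da')
  [13] 7/12 → 1 ('d')
  [14] 12/11 → 1 ('d')

n(n+1)/2 = 15·16/2 = 120
Σ LCP = 0 + 2 + 1 + 2 + 1 + 2 + 0 + 1 + 1 + 0 + 0 + 1 + 2 + 1 + 1 = 15
distinct = 120 − 15 = 105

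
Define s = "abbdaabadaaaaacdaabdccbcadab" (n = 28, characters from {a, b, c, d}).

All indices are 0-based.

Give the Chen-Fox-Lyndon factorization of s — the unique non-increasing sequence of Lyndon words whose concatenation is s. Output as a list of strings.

["abbd", "aabad", "aaaaacdaabdccbcadab"]

emit factor 1: 'abbd' (i=0, period=4)
emit factor 2: 'aabad' (i=4, period=5)
emit factor 3: 'aaaaacdaabdccbcadab' (i=9, period=19)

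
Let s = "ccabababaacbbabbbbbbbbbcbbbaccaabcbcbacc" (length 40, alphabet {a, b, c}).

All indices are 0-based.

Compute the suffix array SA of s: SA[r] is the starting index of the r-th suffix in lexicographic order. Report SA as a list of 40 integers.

[30, 8, 6, 4, 2, 13, 31, 9, 37, 27, 7, 5, 3, 12, 36, 26, 11, 25, 24, 14, 15, 16, 17, 18, 19, 20, 21, 34, 22, 32, 39, 29, 1, 35, 10, 23, 33, 38, 28, 0]

rank→(start, suffix):
  0 → (30, 'aabcbcbacc')
  1 → (8, 'aacbbabbbbbbbbbcbbbaccaabcbcbacc')
  2 → (6, 'abaacbbabbbbbbbbbcbbbaccaabcbcbacc')
  3 → (4, 'ababaacbbabbbbbbbbbcbbbaccaabcbcbacc')
  4 → (2, 'abababaacbbabbbbbbbbbcbbbaccaabcbcbacc')
  5 → (13, 'abbbbbbbbbcbbbaccaabcbcbacc')
  6 → (31, 'abcbcbacc')
  7 → (9, 'acbbabbbbbbbbbcbbbaccaabcbcbacc')
  8 → (37, 'acc')
  9 → (27, 'accaabcbcbacc')
  10 → (7, 'baacbbabbbbbbbbbcbbbaccaabcbcbacc')
  11 → (5, 'babaacbbabbbbbbbbbcbbbaccaabcbcbacc')
  12 → (3, 'bababaacbbabbbbbbbbbcbbbaccaabcbcbacc')
  13 → (12, 'babbbbbbbbbcbbbaccaabcbcbacc')
  14 → (36, 'bacc')
  15 → (26, 'baccaabcbcbacc')
  16 → (11, 'bbabbbbbbbbbcbbbaccaabcbcbacc')
  17 → (25, 'bbaccaabcbcbacc')
  18 → (24, 'bbbaccaabcbcbacc')
  19 → (14, 'bbbbbbbbbcbbbaccaabcbcbacc')
  20 → (15, 'bbbbbbbbcbbbaccaabcbcbacc')
  21 → (16, 'bbbbbbbcbbbaccaabcbcbacc')
  22 → (17, 'bbbbbbcbbbaccaabcbcbacc')
  23 → (18, 'bbbbbcbbbaccaabcbcbacc')
  24 → (19, 'bbbbcbbbaccaabcbcbacc')
  25 → (20, 'bbbcbbbaccaabcbcbacc')
  26 → (21, 'bbcbbbaccaabcbcbacc')
  27 → (34, 'bcbacc')
  28 → (22, 'bcbbbaccaabcbcbacc')
  29 → (32, 'bcbcbacc')
  30 → (39, 'c')
  31 → (29, 'caabcbcbacc')
  32 → (1, 'cabababaacbbabbbbbbbbbcbbbaccaabcbcbacc')
  33 → (35, 'cbacc')
  34 → (10, 'cbbabbbbbbbbbcbbbaccaabcbcbacc')
  35 → (23, 'cbbbaccaabcbcbacc')
  36 → (33, 'cbcbacc')
  37 → (38, 'cc')
  38 → (28, 'ccaabcbcbacc')
  39 → (0, 'ccabababaacbbabbbbbbbbbcbbbaccaabcbcbacc')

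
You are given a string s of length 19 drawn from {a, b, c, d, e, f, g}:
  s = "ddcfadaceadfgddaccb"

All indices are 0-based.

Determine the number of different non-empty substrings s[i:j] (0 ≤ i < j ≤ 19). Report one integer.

173

rank→(start, suffix):
  0 → (15, 'accb')
  1 → (6, 'aceadfgddaccb')
  2 → (4, 'adaceadfgddaccb')
  3 → (9, 'adfgddaccb')
  4 → (18, 'b')
  5 → (17, 'cb')
  6 → (16, 'ccb')
  7 → (7, 'ceadfgddaccb')
  8 → (2, 'cfadaceadfgddaccb')
  9 → (14, 'daccb')
  10 → (5, 'daceadfgddaccb')
  11 → (1, 'dcfadaceadfgddaccb')
  12 → (13, 'ddaccb')
  13 → (0, 'ddcfadaceadfgddaccb')
  14 → (10, 'dfgddaccb')
  15 → (8, 'eadfgddaccb')
  16 → (3, 'fadaceadfgddaccb')
  17 → (11, 'fgddaccb')
  18 → (12, 'gddaccb')

SA = [15, 6, 4, 9, 18, 17, 16, 7, 2, 14, 5, 1, 13, 0, 10, 8, 3, 11, 12]
i: (SA[i-1],SA[i]) lcp shared
  1: (15,6) 2 'ac'
  2: (6,4) 1 'a'
  3: (4,9) 2 'ad'
  4: (9,18) 0 ''
  5: (18,17) 0 ''
  6: (17,16) 1 'c'
  7: (16,7) 1 'c'
  8: (7,2) 1 'c'
  9: (2,14) 0 ''
  10: (14,5) 3 'dac'
  11: (5,1) 1 'd'
  12: (1,13) 1 'd'
  13: (13,0) 2 'dd'
  14: (0,10) 1 'd'
  15: (10,8) 0 ''
  16: (8,3) 0 ''
  17: (3,11) 1 'f'
  18: (11,12) 0 ''

n(n+1)/2 = 19·20/2 = 190
Σ LCP = 0 + 2 + 1 + 2 + 0 + 0 + 1 + 1 + 1 + 0 + 3 + 1 + 1 + 2 + 1 + 0 + 0 + 1 + 0 = 17
distinct = 190 − 17 = 173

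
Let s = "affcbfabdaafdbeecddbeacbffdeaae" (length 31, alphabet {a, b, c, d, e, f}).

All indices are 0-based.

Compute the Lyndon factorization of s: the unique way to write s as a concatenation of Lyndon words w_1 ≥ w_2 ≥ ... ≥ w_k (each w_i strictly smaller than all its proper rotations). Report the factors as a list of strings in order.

emit factor 1: 'affcbf' (i=0, period=6)
emit factor 2: 'abd' (i=6, period=3)
emit factor 3: 'aafdbeecddbeacbffde' (i=9, period=19)
emit factor 4: 'aae' (i=28, period=3)

["affcbf", "abd", "aafdbeecddbeacbffde", "aae"]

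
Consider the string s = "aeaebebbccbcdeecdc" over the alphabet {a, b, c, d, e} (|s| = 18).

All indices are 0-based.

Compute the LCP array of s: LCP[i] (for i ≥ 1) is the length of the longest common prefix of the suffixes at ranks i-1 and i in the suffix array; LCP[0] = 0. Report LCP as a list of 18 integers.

[0, 2, 0, 1, 2, 1, 0, 1, 1, 1, 2, 0, 1, 0, 1, 2, 1, 1]

sorted suffixes:
  #0 SA[0]=0  'aeaebebbccbcdeecdc'
  #1 SA[1]=2  'aebebbccbcdeecdc'
  #2 SA[2]=6  'bbccbcdeecdc'
  #3 SA[3]=7  'bccbcdeecdc'
  #4 SA[4]=10  'bcdeecdc'
  #5 SA[5]=4  'bebbccbcdeecdc'
  #6 SA[6]=17  'c'
  #7 SA[7]=9  'cbcdeecdc'
  #8 SA[8]=8  'ccbcdeecdc'
  #9 SA[9]=15  'cdc'
  #10 SA[10]=11  'cdeecdc'
  #11 SA[11]=16  'dc'
  #12 SA[12]=12  'deecdc'
  #13 SA[13]=1  'eaebebbccbcdeecdc'
  #14 SA[14]=5  'ebbccbcdeecdc'
  #15 SA[15]=3  'ebebbccbcdeecdc'
  #16 SA[16]=14  'ecdc'
  #17 SA[17]=13  'eecdc'

SA = [0, 2, 6, 7, 10, 4, 17, 9, 8, 15, 11, 16, 12, 1, 5, 3, 14, 13]
rank  pair      lcp
   1  s[0:],s[2:]  2  'ae'
   2  s[2:],s[6:]  0  ''
   3  s[6:],s[7:]  1  'b'
   4  s[7:],s[10:]  2  'bc'
   5  s[10:],s[4:]  1  'b'
   6  s[4:],s[17:]  0  ''
   7  s[17:],s[9:]  1  'c'
   8  s[9:],s[8:]  1  'c'
   9  s[8:],s[15:]  1  'c'
  10  s[15:],s[11:]  2  'cd'
  11  s[11:],s[16:]  0  ''
  12  s[16:],s[12:]  1  'd'
  13  s[12:],s[1:]  0  ''
  14  s[1:],s[5:]  1  'e'
  15  s[5:],s[3:]  2  'eb'
  16  s[3:],s[14:]  1  'e'
  17  s[14:],s[13:]  1  'e'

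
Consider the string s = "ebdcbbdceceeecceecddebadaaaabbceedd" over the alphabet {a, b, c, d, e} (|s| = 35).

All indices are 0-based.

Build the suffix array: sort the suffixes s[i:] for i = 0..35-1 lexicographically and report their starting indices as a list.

[24, 25, 26, 27, 22, 21, 28, 4, 29, 1, 5, 3, 13, 17, 7, 14, 30, 9, 34, 23, 2, 6, 33, 18, 19, 20, 0, 12, 16, 8, 32, 11, 15, 31, 10]

rank→(start, suffix):
  0 → (24, 'aaaabbceedd')
  1 → (25, 'aaabbceedd')
  2 → (26, 'aabbceedd')
  3 → (27, 'abbceedd')
  4 → (22, 'adaaaabbceedd')
  5 → (21, 'badaaaabbceedd')
  6 → (28, 'bbceedd')
  7 → (4, 'bbdceceeecceecddebadaaaabbceedd')
  8 → (29, 'bceedd')
  9 → (1, 'bdcbbdceceeecceecddebadaaaabbceedd')
  10 → (5, 'bdceceeecceecddebadaaaabbceedd')
  11 → (3, 'cbbdceceeecceecddebadaaaabbceedd')
  12 → (13, 'cceecddebadaaaabbceedd')
  13 → (17, 'cddebadaaaabbceedd')
  14 → (7, 'ceceeecceecddebadaaaabbceedd')
  15 → (14, 'ceecddebadaaaabbceedd')
  16 → (30, 'ceedd')
  17 → (9, 'ceeecceecddebadaaaabbceedd')
  18 → (34, 'd')
  19 → (23, 'daaaabbceedd')
  20 → (2, 'dcbbdceceeecceecddebadaaaabbceedd')
  21 → (6, 'dceceeecceecddebadaaaabbceedd')
  22 → (33, 'dd')
  23 → (18, 'ddebadaaaabbceedd')
  24 → (19, 'debadaaaabbceedd')
  25 → (20, 'ebadaaaabbceedd')
  26 → (0, 'ebdcbbdceceeecceecddebadaaaabbceedd')
  27 → (12, 'ecceecddebadaaaabbceedd')
  28 → (16, 'ecddebadaaaabbceedd')
  29 → (8, 'eceeecceecddebadaaaabbceedd')
  30 → (32, 'edd')
  31 → (11, 'eecceecddebadaaaabbceedd')
  32 → (15, 'eecddebadaaaabbceedd')
  33 → (31, 'eedd')
  34 → (10, 'eeecceecddebadaaaabbceedd')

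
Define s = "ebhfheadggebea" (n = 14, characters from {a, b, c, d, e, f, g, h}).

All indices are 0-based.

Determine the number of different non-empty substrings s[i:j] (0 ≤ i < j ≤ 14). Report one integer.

96

rank→(start, suffix):
  0 → (13, 'a')
  1 → (6, 'adggebea')
  2 → (11, 'bea')
  3 → (1, 'bhfheadggebea')
  4 → (7, 'dggebea')
  5 → (12, 'ea')
  6 → (5, 'eadggebea')
  7 → (10, 'ebea')
  8 → (0, 'ebhfheadggebea')
  9 → (3, 'fheadggebea')
  10 → (9, 'gebea')
  11 → (8, 'ggebea')
  12 → (4, 'headggebea')
  13 → (2, 'hfheadggebea')

SA = [13, 6, 11, 1, 7, 12, 5, 10, 0, 3, 9, 8, 4, 2]
[i] adj suffixes → lcp
  [1] 13/6 → 1 ('a')
  [2] 6/11 → 0 ('')
  [3] 11/1 → 1 ('b')
  [4] 1/7 → 0 ('')
  [5] 7/12 → 0 ('')
  [6] 12/5 → 2 ('ea')
  [7] 5/10 → 1 ('e')
  [8] 10/0 → 2 ('eb')
  [9] 0/3 → 0 ('')
  [10] 3/9 → 0 ('')
  [11] 9/8 → 1 ('g')
  [12] 8/4 → 0 ('')
  [13] 4/2 → 1 ('h')

n(n+1)/2 = 14·15/2 = 105
Σ LCP = 0 + 1 + 0 + 1 + 0 + 0 + 2 + 1 + 2 + 0 + 0 + 1 + 0 + 1 = 9
distinct = 105 − 9 = 96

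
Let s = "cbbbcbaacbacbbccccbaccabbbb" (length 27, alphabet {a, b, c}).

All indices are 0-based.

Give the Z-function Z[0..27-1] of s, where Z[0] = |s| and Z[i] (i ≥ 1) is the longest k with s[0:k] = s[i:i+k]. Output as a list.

[27, 0, 0, 0, 2, 0, 0, 0, 2, 0, 0, 3, 0, 0, 1, 1, 1, 2, 0, 0, 1, 1, 0, 0, 0, 0, 0]

Z[0]=27
i=1: outside box; Z[1]=0
i=2: outside box; Z[2]=0
i=3: outside box; Z[3]=0
i=4: outside box; Z[4]=2 scan→box=[4,6)
i=5: min(r-i=1, Z[1]=0)=0; Z[5]=0
i=6: outside box; Z[6]=0
i=7: outside box; Z[7]=0
i=8: outside box; Z[8]=2 scan→box=[8,10)
i=9: min(r-i=1, Z[1]=0)=0; Z[9]=0
i=10: outside box; Z[10]=0
i=11: outside box; Z[11]=3 scan→box=[11,14)
i=12: min(r-i=2, Z[1]=0)=0; Z[12]=0
i=13: min(r-i=1, Z[2]=0)=0; Z[13]=0
i=14: outside box; Z[14]=1 scan→box=[14,15)
i=15: outside box; Z[15]=1 scan→box=[15,16)
i=16: outside box; Z[16]=1 scan→box=[16,17)
i=17: outside box; Z[17]=2 scan→box=[17,19)
i=18: min(r-i=1, Z[1]=0)=0; Z[18]=0
i=19: outside box; Z[19]=0
i=20: outside box; Z[20]=1 scan→box=[20,21)
i=21: outside box; Z[21]=1 scan→box=[21,22)
i=22: outside box; Z[22]=0
i=23: outside box; Z[23]=0
i=24: outside box; Z[24]=0
i=25: outside box; Z[25]=0
i=26: outside box; Z[26]=0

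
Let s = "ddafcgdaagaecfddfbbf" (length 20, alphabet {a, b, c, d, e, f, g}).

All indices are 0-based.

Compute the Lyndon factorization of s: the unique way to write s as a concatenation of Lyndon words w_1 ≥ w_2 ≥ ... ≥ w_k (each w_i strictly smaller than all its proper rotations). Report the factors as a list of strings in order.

["d", "d", "afcgd", "aagaecfddfbbf"]

emit factor 1: 'd' (i=0, period=1)
emit factor 2: 'd' (i=1, period=1)
emit factor 3: 'afcgd' (i=2, period=5)
emit factor 4: 'aagaecfddfbbf' (i=7, period=13)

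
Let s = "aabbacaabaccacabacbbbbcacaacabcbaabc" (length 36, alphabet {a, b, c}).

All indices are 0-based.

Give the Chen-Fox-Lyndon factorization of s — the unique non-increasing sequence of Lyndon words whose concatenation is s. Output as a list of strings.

["aabbac", "aabaccacabacbbbbcacaacabcbaabc"]

emit factor 1: 'aabbac' (i=0, period=6)
emit factor 2: 'aabaccacabacbbbbcacaacabcbaabc' (i=6, period=30)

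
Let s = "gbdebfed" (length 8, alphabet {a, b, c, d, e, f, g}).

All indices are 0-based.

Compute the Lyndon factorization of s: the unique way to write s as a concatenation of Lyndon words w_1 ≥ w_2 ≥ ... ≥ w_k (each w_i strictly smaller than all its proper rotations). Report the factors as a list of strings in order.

["g", "bdebfed"]

emit factor 1: 'g' (i=0, period=1)
emit factor 2: 'bdebfed' (i=1, period=7)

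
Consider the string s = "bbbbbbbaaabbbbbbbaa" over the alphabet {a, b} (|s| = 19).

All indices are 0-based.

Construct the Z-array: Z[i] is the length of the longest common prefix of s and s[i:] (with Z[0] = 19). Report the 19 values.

Z[0]=19
i=1: outside box; Z[1]=6 scan→box=[1,7)
i=2: min(r-i=5, Z[1]=6)=5; Z[2]=5
i=3: min(r-i=4, Z[2]=5)=4; Z[3]=4
i=4: min(r-i=3, Z[3]=4)=3; Z[4]=3
i=5: min(r-i=2, Z[4]=3)=2; Z[5]=2
i=6: min(r-i=1, Z[5]=2)=1; Z[6]=1
i=7: outside box; Z[7]=0
i=8: outside box; Z[8]=0
i=9: outside box; Z[9]=0
i=10: outside box; Z[10]=9 scan→box=[10,19)
i=11: min(r-i=8, Z[1]=6)=6; Z[11]=6
i=12: min(r-i=7, Z[2]=5)=5; Z[12]=5
i=13: min(r-i=6, Z[3]=4)=4; Z[13]=4
i=14: min(r-i=5, Z[4]=3)=3; Z[14]=3
i=15: min(r-i=4, Z[5]=2)=2; Z[15]=2
i=16: min(r-i=3, Z[6]=1)=1; Z[16]=1
i=17: min(r-i=2, Z[7]=0)=0; Z[17]=0
i=18: min(r-i=1, Z[8]=0)=0; Z[18]=0

[19, 6, 5, 4, 3, 2, 1, 0, 0, 0, 9, 6, 5, 4, 3, 2, 1, 0, 0]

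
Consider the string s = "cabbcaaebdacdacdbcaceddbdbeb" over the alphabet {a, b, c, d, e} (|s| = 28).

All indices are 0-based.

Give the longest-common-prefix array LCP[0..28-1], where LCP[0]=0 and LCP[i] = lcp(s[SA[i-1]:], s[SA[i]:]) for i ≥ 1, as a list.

rank | idx | suffix
   0 |   5 | aaebdacdacdbcaceddbdbeb
   1 |   1 | abbcaaebdacdacdbcaceddbdbeb
   2 |  10 | acdacdbcaceddbdbeb
   3 |  13 | acdbcaceddbdbeb
   4 |  18 | aceddbdbeb
   5 |   6 | aebdacdacdbcaceddbdbeb
   6 |  27 | b
   7 |   2 | bbcaaebdacdacdbcaceddbdbeb
   8 |   3 | bcaaebdacdacdbcaceddbdbeb
   9 |  16 | bcaceddbdbeb
  10 |   8 | bdacdacdbcaceddbdbeb
  11 |  23 | bdbeb
  12 |  25 | beb
  13 |   4 | caaebdacdacdbcaceddbdbeb
  14 |   0 | cabbcaaebdacdacdbcaceddbdbeb
  15 |  17 | caceddbdbeb
  16 |  11 | cdacdbcaceddbdbeb
  17 |  14 | cdbcaceddbdbeb
  18 |  19 | ceddbdbeb
  19 |   9 | dacdacdbcaceddbdbeb
  20 |  12 | dacdbcaceddbdbeb
  21 |  15 | dbcaceddbdbeb
  22 |  22 | dbdbeb
  23 |  24 | dbeb
  24 |  21 | ddbdbeb
  25 |  26 | eb
  26 |   7 | ebdacdacdbcaceddbdbeb
  27 |  20 | eddbdbeb

SA = [5, 1, 10, 13, 18, 6, 27, 2, 3, 16, 8, 23, 25, 4, 0, 17, 11, 14, 19, 9, 12, 15, 22, 24, 21, 26, 7, 20]
rank  pair      lcp
   1  s[5:],s[1:]  1  'a'
   2  s[1:],s[10:]  1  'a'
   3  s[10:],s[13:]  3  'acd'
   4  s[13:],s[18:]  2  'ac'
   5  s[18:],s[6:]  1  'a'
   6  s[6:],s[27:]  0  ''
   7  s[27:],s[2:]  1  'b'
   8  s[2:],s[3:]  1  'b'
   9  s[3:],s[16:]  3  'bca'
  10  s[16:],s[8:]  1  'b'
  11  s[8:],s[23:]  2  'bd'
  12  s[23:],s[25:]  1  'b'
  13  s[25:],s[4:]  0  ''
  14  s[4:],s[0:]  2  'ca'
  15  s[0:],s[17:]  2  'ca'
  16  s[17:],s[11:]  1  'c'
  17  s[11:],s[14:]  2  'cd'
  18  s[14:],s[19:]  1  'c'
  19  s[19:],s[9:]  0  ''
  20  s[9:],s[12:]  4  'dacd'
  21  s[12:],s[15:]  1  'd'
  22  s[15:],s[22:]  2  'db'
  23  s[22:],s[24:]  2  'db'
  24  s[24:],s[21:]  1  'd'
  25  s[21:],s[26:]  0  ''
  26  s[26:],s[7:]  2  'eb'
  27  s[7:],s[20:]  1  'e'

[0, 1, 1, 3, 2, 1, 0, 1, 1, 3, 1, 2, 1, 0, 2, 2, 1, 2, 1, 0, 4, 1, 2, 2, 1, 0, 2, 1]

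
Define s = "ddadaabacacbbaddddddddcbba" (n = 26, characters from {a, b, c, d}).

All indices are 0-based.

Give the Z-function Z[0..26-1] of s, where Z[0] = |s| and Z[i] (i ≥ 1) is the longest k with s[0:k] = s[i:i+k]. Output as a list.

[26, 1, 0, 1, 0, 0, 0, 0, 0, 0, 0, 0, 0, 0, 2, 2, 2, 2, 2, 2, 2, 1, 0, 0, 0, 0]

Z[0]=26
i=1: outside box; Z[1]=1 extend→box=[1,2)
i=2: outside box; Z[2]=0
i=3: outside box; Z[3]=1 extend→box=[3,4)
i=4: outside box; Z[4]=0
i=5: outside box; Z[5]=0
i=6: outside box; Z[6]=0
i=7: outside box; Z[7]=0
i=8: outside box; Z[8]=0
i=9: outside box; Z[9]=0
i=10: outside box; Z[10]=0
i=11: outside box; Z[11]=0
i=12: outside box; Z[12]=0
i=13: outside box; Z[13]=0
i=14: outside box; Z[14]=2 extend→box=[14,16)
i=15: min(r-i=1, Z[1]=1)=1; Z[15]=2 extend→box=[15,17)
i=16: min(r-i=1, Z[1]=1)=1; Z[16]=2 extend→box=[16,18)
i=17: min(r-i=1, Z[1]=1)=1; Z[17]=2 extend→box=[17,19)
i=18: min(r-i=1, Z[1]=1)=1; Z[18]=2 extend→box=[18,20)
i=19: min(r-i=1, Z[1]=1)=1; Z[19]=2 extend→box=[19,21)
i=20: min(r-i=1, Z[1]=1)=1; Z[20]=2 extend→box=[20,22)
i=21: min(r-i=1, Z[1]=1)=1; Z[21]=1
i=22: outside box; Z[22]=0
i=23: outside box; Z[23]=0
i=24: outside box; Z[24]=0
i=25: outside box; Z[25]=0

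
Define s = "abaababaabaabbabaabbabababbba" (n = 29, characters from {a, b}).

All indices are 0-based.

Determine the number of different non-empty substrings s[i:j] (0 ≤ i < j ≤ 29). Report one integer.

326

rank | idx | suffix
   0 |  28 | a
   1 |   7 | aabaabbabaabbabababbba
   2 |   2 | aababaabaabbabaabbabababbba
   3 |  10 | aabbabaabbabababbba
   4 |  16 | aabbabababbba
   5 |   5 | abaabaabbabaabbabababbba
   6 |   0 | abaababaabaabbabaabbabababbba
   7 |   8 | abaabbabaabbabababbba
   8 |  14 | abaabbabababbba
   9 |   3 | ababaabaabbabaabbabababbba
  10 |  20 | abababbba
  11 |  22 | ababbba
  12 |  11 | abbabaabbabababbba
  13 |  17 | abbabababbba
  14 |  24 | abbba
  15 |  27 | ba
  16 |   6 | baabaabbabaabbabababbba
  17 |   1 | baababaabaabbabaabbabababbba
  18 |   9 | baabbabaabbabababbba
  19 |  15 | baabbabababbba
  20 |   4 | babaabaabbabaabbabababbba
  21 |  13 | babaabbabababbba
  22 |  19 | babababbba
  23 |  21 | bababbba
  24 |  23 | babbba
  25 |  26 | bba
  26 |  12 | bbabaabbabababbba
  27 |  18 | bbabababbba
  28 |  25 | bbba

SA = [28, 7, 2, 10, 16, 5, 0, 8, 14, 3, 20, 22, 11, 17, 24, 27, 6, 1, 9, 15, 4, 13, 19, 21, 23, 26, 12, 18, 25]
rank  pair      lcp
   1  s[28:],s[7:]  1  'a'
   2  s[7:],s[2:]  4  'aaba'
   3  s[2:],s[10:]  3  'aab'
   4  s[10:],s[16:]  7  'aabbaba'
   5  s[16:],s[5:]  1  'a'
   6  s[5:],s[0:]  6  'abaaba'
   7  s[0:],s[8:]  5  'abaab'
   8  s[8:],s[14:]  9  'abaabbaba'
   9  s[14:],s[3:]  3  'aba'
  10  s[3:],s[20:]  5  'ababa'
  11  s[20:],s[22:]  4  'abab'
  12  s[22:],s[11:]  2  'ab'
  13  s[11:],s[17:]  6  'abbaba'
  14  s[17:],s[24:]  3  'abb'
  15  s[24:],s[27:]  0  ''
  16  s[27:],s[6:]  2  'ba'
  17  s[6:],s[1:]  5  'baaba'
  18  s[1:],s[9:]  4  'baab'
  19  s[9:],s[15:]  8  'baabbaba'
  20  s[15:],s[4:]  2  'ba'
  21  s[4:],s[13:]  6  'babaab'
  22  s[13:],s[19:]  4  'baba'
  23  s[19:],s[21:]  5  'babab'
  24  s[21:],s[23:]  3  'bab'
  25  s[23:],s[26:]  1  'b'
  26  s[26:],s[12:]  3  'bba'
  27  s[12:],s[18:]  5  'bbaba'
  28  s[18:],s[25:]  2  'bb'

n(n+1)/2 = 29·30/2 = 435
Σ LCP = 0 + 1 + 4 + 3 + 7 + 1 + 6 + 5 + 9 + 3 + 5 + 4 + 2 + 6 + 3 + 0 + 2 + 5 + 4 + 8 + 2 + 6 + 4 + 5 + 3 + 1 + 3 + 5 + 2 = 109
distinct = 435 − 109 = 326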